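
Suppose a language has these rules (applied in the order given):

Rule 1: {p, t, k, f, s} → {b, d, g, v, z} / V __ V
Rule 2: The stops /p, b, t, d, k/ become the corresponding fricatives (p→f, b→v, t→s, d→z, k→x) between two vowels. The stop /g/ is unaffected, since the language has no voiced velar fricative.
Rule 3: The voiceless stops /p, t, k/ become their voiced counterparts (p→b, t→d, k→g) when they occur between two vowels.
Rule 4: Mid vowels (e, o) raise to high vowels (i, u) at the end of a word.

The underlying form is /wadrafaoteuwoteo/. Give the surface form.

Rule 1 (intervocalic voicing): /f/ is a voiceless obstruent between vowels /a/ and /a/, so it voices to [v]. /t/ is a voiceless obstruent between vowels /o/ and /e/, so it voices to [d]. /t/ is a voiceless obstruent between vowels /o/ and /e/, so it voices to [d]. /wadrafaoteuwoteo/ → wadravaodeuwodeo.
Rule 2 (intervocalic spirantization): /d/ is a stop between vowels /o/ and /e/, so it spirantizes to the fricative [z]. /d/ is a stop between vowels /o/ and /e/, so it spirantizes to the fricative [z]. /wadravaodeuwodeo/ → wadravaozeuwozeo.
Rule 3 (intervocalic voicing): no segment meets the environment; /wadravaozeuwozeo/ is unchanged.
Rule 4 (final vowel raising): /o/ is a mid vowel in word-final position, so it raises to [u]. /wadravaozeuwozeo/ → wadravaozeuwozeu.

wadravaozeuwozeu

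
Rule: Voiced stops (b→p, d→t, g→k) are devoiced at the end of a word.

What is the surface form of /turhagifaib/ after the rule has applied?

Scanning /turhagifaib/: /g/ at position 6 is not in the conditioning environment; /b/ is a voiced stop in word-final position, so it devoices to [p].
Result: [turhagifaip].

turhagifaip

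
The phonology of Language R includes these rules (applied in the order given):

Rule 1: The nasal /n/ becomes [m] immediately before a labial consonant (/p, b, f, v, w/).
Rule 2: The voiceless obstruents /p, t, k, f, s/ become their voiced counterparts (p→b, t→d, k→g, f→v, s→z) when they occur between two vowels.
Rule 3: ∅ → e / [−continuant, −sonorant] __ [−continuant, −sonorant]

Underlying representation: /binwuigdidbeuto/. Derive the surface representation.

Rule 1 (nasal place assimilation): /n/ precedes the labial consonant /w/, so it assimilates in place to [m]. /binwuigdidbeuto/ → bimwuigdidbeuto.
Rule 2 (intervocalic voicing): /t/ is a voiceless obstruent between vowels /u/ and /o/, so it voices to [d]. /bimwuigdidbeuto/ → bimwuigdidbeudo.
Rule 3 (stop-cluster e-epenthesis): /g/ and /d/ form a stop–stop cluster, so [e] is inserted between them. /d/ and /b/ form a stop–stop cluster, so [e] is inserted between them. /bimwuigdidbeudo/ → bimwuigedidebeudo.

bimwuigedidebeudo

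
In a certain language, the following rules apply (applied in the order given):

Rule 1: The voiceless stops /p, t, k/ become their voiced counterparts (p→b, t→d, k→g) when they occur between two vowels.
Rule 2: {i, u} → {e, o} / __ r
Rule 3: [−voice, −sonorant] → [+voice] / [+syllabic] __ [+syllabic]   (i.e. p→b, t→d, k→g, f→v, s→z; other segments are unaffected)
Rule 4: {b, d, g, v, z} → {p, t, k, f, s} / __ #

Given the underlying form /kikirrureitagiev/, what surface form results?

kigerroreidagief

Rule 1 (intervocalic voicing): /k/ is a voiceless stop between vowels /i/ and /i/, so it voices to [g]. /t/ is a voiceless stop between vowels /i/ and /a/, so it voices to [d]. /kikirrureitagiev/ → kigirrureidagiev.
Rule 2 (pre-rhotic lowering): /i/ is a high vowel immediately before /r/, so it lowers to [e]. /u/ is a high vowel immediately before /r/, so it lowers to [o]. /kigirrureidagiev/ → kigerroreidagiev.
Rule 3 (intervocalic voicing): no segment meets the environment; /kigerroreidagiev/ is unchanged.
Rule 4 (final devoicing): /v/ is a voiced obstruent in word-final position, so it devoices to [f]. /kigerroreidagiev/ → kigerroreidagief.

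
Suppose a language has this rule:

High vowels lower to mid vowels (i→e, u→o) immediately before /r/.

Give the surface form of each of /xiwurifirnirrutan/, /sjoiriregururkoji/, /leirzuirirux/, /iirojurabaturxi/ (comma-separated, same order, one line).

/xiwurifirnirrutan/: /u/ is a high vowel immediately before /r/, so it lowers to [o]. /i/ is a high vowel immediately before /r/, so it lowers to [e]. /i/ is a high vowel immediately before /r/, so it lowers to [e]. → [xiworifernerrutan].
/sjoiriregururkoji/: /i/ is a high vowel immediately before /r/, so it lowers to [e]. /i/ is a high vowel immediately before /r/, so it lowers to [e]. /u/ is a high vowel immediately before /r/, so it lowers to [o]. /u/ is a high vowel immediately before /r/, so it lowers to [o]. → [sjoereregororkoji].
/leirzuirirux/: /i/ is a high vowel immediately before /r/, so it lowers to [e]. /i/ is a high vowel immediately before /r/, so it lowers to [e]. /i/ is a high vowel immediately before /r/, so it lowers to [e]. → [leerzuererux].
/iirojurabaturxi/: /i/ is a high vowel immediately before /r/, so it lowers to [e]. /u/ is a high vowel immediately before /r/, so it lowers to [o]. /u/ is a high vowel immediately before /r/, so it lowers to [o]. → [ierojorabatorxi].

xiworifernerrutan, sjoereregororkoji, leerzuererux, ierojorabatorxi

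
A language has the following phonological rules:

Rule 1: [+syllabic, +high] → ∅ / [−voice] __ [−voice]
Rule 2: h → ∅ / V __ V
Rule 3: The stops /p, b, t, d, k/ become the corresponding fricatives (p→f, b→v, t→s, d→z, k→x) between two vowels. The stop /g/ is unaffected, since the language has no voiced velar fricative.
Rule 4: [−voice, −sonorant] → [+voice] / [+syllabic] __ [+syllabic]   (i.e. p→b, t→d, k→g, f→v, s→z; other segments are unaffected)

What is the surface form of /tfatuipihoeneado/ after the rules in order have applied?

Rule 1 (high vowel syncope): /i/ is a high vowel flanked by voiceless consonants /p/ and /h/, so it deletes. /tfatuipihoeneado/ → tfatuiphoeneado.
Rule 2 (intervocalic h-deletion): no segment meets the environment; /tfatuiphoeneado/ is unchanged.
Rule 3 (intervocalic spirantization): /t/ is a stop between vowels /a/ and /u/, so it spirantizes to the fricative [s]. /d/ is a stop between vowels /a/ and /o/, so it spirantizes to the fricative [z]. /tfatuiphoeneado/ → tfasuiphoeneazo.
Rule 4 (intervocalic voicing): /s/ is a voiceless obstruent between vowels /a/ and /u/, so it voices to [z]. /tfasuiphoeneazo/ → tfazuiphoeneazo.

tfazuiphoeneazo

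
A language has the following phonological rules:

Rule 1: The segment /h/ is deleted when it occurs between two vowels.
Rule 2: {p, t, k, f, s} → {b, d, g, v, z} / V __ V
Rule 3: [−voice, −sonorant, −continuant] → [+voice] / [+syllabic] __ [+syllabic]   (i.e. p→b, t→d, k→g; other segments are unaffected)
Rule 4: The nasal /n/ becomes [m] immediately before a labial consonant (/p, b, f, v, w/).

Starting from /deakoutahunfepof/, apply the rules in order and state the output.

deagoudaumfebof

Rule 1 (intervocalic h-deletion): /h/ occurs between vowels /a/ and /u/, so it deletes. /deakoutahunfepof/ → deakoutaunfepof.
Rule 2 (intervocalic voicing): /k/ is a voiceless obstruent between vowels /a/ and /o/, so it voices to [g]. /t/ is a voiceless obstruent between vowels /u/ and /a/, so it voices to [d]. /p/ is a voiceless obstruent between vowels /e/ and /o/, so it voices to [b]. /deakoutaunfepof/ → deagoudaunfebof.
Rule 3 (intervocalic voicing): no segment meets the environment; /deagoudaunfebof/ is unchanged.
Rule 4 (nasal place assimilation): /n/ precedes the labial consonant /f/, so it assimilates in place to [m]. /deagoudaunfebof/ → deagoudaumfebof.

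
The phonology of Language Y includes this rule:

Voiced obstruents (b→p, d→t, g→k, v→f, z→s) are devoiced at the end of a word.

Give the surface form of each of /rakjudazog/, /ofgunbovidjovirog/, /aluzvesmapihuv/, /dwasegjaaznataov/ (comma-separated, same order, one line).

/rakjudazog/: /g/ is a voiced obstruent in word-final position, so it devoices to [k]. → [rakjudazok].
/ofgunbovidjovirog/: /g/ is a voiced obstruent in word-final position, so it devoices to [k]. → [ofgunbovidjovirok].
/aluzvesmapihuv/: /v/ is a voiced obstruent in word-final position, so it devoices to [f]. → [aluzvesmapihuf].
/dwasegjaaznataov/: /v/ is a voiced obstruent in word-final position, so it devoices to [f]. → [dwasegjaaznataof].

rakjudazok, ofgunbovidjovirok, aluzvesmapihuf, dwasegjaaznataof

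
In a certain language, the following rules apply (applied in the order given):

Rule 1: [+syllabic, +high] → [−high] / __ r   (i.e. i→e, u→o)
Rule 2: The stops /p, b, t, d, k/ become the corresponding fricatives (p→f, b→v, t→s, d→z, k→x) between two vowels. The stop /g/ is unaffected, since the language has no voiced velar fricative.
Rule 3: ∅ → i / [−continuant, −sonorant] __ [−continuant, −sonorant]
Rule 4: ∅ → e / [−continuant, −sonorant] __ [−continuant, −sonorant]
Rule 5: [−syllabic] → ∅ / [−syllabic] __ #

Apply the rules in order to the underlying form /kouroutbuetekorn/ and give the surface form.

kooroutibuesexor

Rule 1 (pre-rhotic lowering): /u/ is a high vowel immediately before /r/, so it lowers to [o]. /kouroutbuetekorn/ → kooroutbuetekorn.
Rule 2 (intervocalic spirantization): /t/ is a stop between vowels /e/ and /e/, so it spirantizes to the fricative [s]. /k/ is a stop between vowels /e/ and /o/, so it spirantizes to the fricative [x]. /kooroutbuetekorn/ → kooroutbuesexorn.
Rule 3 (stop-cluster i-epenthesis): /t/ and /b/ form a stop–stop cluster, so [i] is inserted between them. /kooroutbuesexorn/ → kooroutibuesexorn.
Rule 4 (stop-cluster e-epenthesis): no segment meets the environment; /kooroutibuesexorn/ is unchanged.
Rule 5 (final cluster simplification): /n/ is the second consonant of a word-final cluster /rn/, so it deletes. /kooroutibuesexorn/ → kooroutibuesexor.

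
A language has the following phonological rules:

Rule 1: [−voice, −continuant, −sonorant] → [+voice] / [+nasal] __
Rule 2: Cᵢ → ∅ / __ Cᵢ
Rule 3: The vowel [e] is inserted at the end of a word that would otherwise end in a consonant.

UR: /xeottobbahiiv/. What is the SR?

Rule 1 (post-nasal voicing): no segment meets the environment; /xeottobbahiiv/ is unchanged.
Rule 2 (degemination): /tt/ is a geminate; the first /t/ deletes. /bb/ is a geminate; the first /b/ deletes. /xeottobbahiiv/ → xeotobahiiv.
Rule 3 (final e-epenthesis): the form ends in the consonant /v/, so [e] is inserted word-finally. /xeotobahiiv/ → xeotobahiive.

xeotobahiive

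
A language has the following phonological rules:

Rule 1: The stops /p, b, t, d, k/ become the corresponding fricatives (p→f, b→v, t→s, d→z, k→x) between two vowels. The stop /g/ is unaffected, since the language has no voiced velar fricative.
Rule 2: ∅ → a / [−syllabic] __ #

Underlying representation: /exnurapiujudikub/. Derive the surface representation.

exnurafiujuzixuba

Rule 1 (intervocalic spirantization): /p/ is a stop between vowels /a/ and /i/, so it spirantizes to the fricative [f]. /d/ is a stop between vowels /u/ and /i/, so it spirantizes to the fricative [z]. /k/ is a stop between vowels /i/ and /u/, so it spirantizes to the fricative [x]. /exnurapiujudikub/ → exnurafiujuzixub.
Rule 2 (final a-epenthesis): the form ends in the consonant /b/, so [a] is inserted word-finally. /exnurafiujuzixub/ → exnurafiujuzixuba.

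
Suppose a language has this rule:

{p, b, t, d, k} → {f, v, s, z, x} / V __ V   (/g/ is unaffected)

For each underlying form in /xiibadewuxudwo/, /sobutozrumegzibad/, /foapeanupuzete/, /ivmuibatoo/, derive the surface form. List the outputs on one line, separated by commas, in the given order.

/xiibadewuxudwo/: /b/ is a stop between vowels /i/ and /a/, so it spirantizes to the fricative [v]. /d/ is a stop between vowels /a/ and /e/, so it spirantizes to the fricative [z]. → [xiivazewuxudwo].
/sobutozrumegzibad/: /b/ is a stop between vowels /o/ and /u/, so it spirantizes to the fricative [v]. /t/ is a stop between vowels /u/ and /o/, so it spirantizes to the fricative [s]. /b/ is a stop between vowels /i/ and /a/, so it spirantizes to the fricative [v]. → [sovusozrumegzivad].
/foapeanupuzete/: /p/ is a stop between vowels /a/ and /e/, so it spirantizes to the fricative [f]. /p/ is a stop between vowels /u/ and /u/, so it spirantizes to the fricative [f]. /t/ is a stop between vowels /e/ and /e/, so it spirantizes to the fricative [s]. → [foafeanufuzese].
/ivmuibatoo/: /b/ is a stop between vowels /i/ and /a/, so it spirantizes to the fricative [v]. /t/ is a stop between vowels /a/ and /o/, so it spirantizes to the fricative [s]. → [ivmuivasoo].

xiivazewuxudwo, sovusozrumegzivad, foafeanufuzese, ivmuivasoo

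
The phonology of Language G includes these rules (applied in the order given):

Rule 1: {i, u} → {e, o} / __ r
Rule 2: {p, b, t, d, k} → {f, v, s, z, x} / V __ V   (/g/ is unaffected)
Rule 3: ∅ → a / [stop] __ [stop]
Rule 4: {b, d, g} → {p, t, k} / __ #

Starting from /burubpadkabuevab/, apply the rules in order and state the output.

Rule 1 (pre-rhotic lowering): /u/ is a high vowel immediately before /r/, so it lowers to [o]. /burubpadkabuevab/ → borubpadkabuevab.
Rule 2 (intervocalic spirantization): /b/ is a stop between vowels /a/ and /u/, so it spirantizes to the fricative [v]. /borubpadkabuevab/ → borubpadkavuevab.
Rule 3 (stop-cluster a-epenthesis): /b/ and /p/ form a stop–stop cluster, so [a] is inserted between them. /d/ and /k/ form a stop–stop cluster, so [a] is inserted between them. /borubpadkavuevab/ → borubapadakavuevab.
Rule 4 (final devoicing): /b/ is a voiced stop in word-final position, so it devoices to [p]. /borubapadakavuevab/ → borubapadakavuevap.

borubapadakavuevap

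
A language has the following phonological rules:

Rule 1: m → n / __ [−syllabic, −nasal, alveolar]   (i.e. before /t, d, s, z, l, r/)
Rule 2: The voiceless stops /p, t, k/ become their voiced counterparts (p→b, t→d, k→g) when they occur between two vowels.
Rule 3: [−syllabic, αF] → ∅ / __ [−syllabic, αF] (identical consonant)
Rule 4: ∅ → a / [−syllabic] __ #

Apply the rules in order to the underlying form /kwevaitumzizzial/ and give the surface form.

kwevaidunziziala

Rule 1 (nasal place assimilation): /m/ precedes the alveolar consonant /z/, so it assimilates in place to [n]. /kwevaitumzizzial/ → kwevaitunzizzial.
Rule 2 (intervocalic voicing): /t/ is a voiceless stop between vowels /i/ and /u/, so it voices to [d]. /kwevaitunzizzial/ → kwevaidunzizzial.
Rule 3 (degemination): /zz/ is a geminate; the first /z/ deletes. /kwevaidunzizzial/ → kwevaidunzizial.
Rule 4 (final a-epenthesis): the form ends in the consonant /l/, so [a] is inserted word-finally. /kwevaidunzizial/ → kwevaidunziziala.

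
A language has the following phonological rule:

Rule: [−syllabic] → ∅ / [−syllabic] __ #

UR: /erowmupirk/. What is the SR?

erowmupir

/k/ is the second consonant of a word-final cluster /rk/, so it deletes.
The other instances of /r/, /w/, /m/, /p/ do not occur in the required environment and remain unchanged.
Surface form: [erowmupir].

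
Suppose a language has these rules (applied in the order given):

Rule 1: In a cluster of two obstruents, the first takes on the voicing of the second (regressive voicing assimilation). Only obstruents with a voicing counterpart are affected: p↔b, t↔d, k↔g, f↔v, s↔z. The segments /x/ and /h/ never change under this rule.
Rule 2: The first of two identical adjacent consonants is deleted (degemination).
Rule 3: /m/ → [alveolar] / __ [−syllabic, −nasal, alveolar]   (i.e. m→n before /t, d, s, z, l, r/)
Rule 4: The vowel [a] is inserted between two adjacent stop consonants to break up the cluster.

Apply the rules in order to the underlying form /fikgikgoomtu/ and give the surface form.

figigoontu

Rule 1 (regressive voicing assimilation): /k/ precedes the voiced obstruent /g/, so it voices to [g] by assimilation. /k/ precedes the voiced obstruent /g/, so it voices to [g] by assimilation. /fikgikgoomtu/ → figgiggoomtu.
Rule 2 (degemination): /gg/ is a geminate; the first /g/ deletes. /gg/ is a geminate; the first /g/ deletes. /figgiggoomtu/ → figigoomtu.
Rule 3 (nasal place assimilation): /m/ precedes the alveolar consonant /t/, so it assimilates in place to [n]. /figigoomtu/ → figigoontu.
Rule 4 (stop-cluster a-epenthesis): no segment meets the environment; /figigoontu/ is unchanged.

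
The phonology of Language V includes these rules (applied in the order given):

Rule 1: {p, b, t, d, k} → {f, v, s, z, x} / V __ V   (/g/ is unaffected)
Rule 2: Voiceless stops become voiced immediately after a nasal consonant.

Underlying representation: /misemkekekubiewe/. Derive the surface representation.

misemgexexuviewe

Rule 1 (intervocalic spirantization): /k/ is a stop between vowels /e/ and /e/, so it spirantizes to the fricative [x]. /k/ is a stop between vowels /e/ and /u/, so it spirantizes to the fricative [x]. /b/ is a stop between vowels /u/ and /i/, so it spirantizes to the fricative [v]. /misemkekekubiewe/ → misemkexexuviewe.
Rule 2 (post-nasal voicing): /k/ is a voiceless stop immediately after the nasal /m/, so it voices to [g]. /misemkexexuviewe/ → misemgexexuviewe.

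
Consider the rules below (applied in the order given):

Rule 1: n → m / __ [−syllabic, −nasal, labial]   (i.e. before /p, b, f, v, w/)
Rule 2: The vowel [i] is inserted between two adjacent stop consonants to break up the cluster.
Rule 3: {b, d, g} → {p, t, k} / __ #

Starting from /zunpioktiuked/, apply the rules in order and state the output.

Rule 1 (nasal place assimilation): /n/ precedes the labial consonant /p/, so it assimilates in place to [m]. /zunpioktiuked/ → zumpioktiuked.
Rule 2 (stop-cluster i-epenthesis): /k/ and /t/ form a stop–stop cluster, so [i] is inserted between them. /zumpioktiuked/ → zumpiokitiuked.
Rule 3 (final devoicing): /d/ is a voiced stop in word-final position, so it devoices to [t]. /zumpiokitiuked/ → zumpiokitiuket.

zumpiokitiuket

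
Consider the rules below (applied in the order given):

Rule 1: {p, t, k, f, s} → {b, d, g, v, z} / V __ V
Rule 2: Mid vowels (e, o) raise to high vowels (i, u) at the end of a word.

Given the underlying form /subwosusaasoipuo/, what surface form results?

Rule 1 (intervocalic voicing): /s/ is a voiceless obstruent between vowels /o/ and /u/, so it voices to [z]. /s/ is a voiceless obstruent between vowels /u/ and /a/, so it voices to [z]. /s/ is a voiceless obstruent between vowels /a/ and /o/, so it voices to [z]. /p/ is a voiceless obstruent between vowels /i/ and /u/, so it voices to [b]. /subwosusaasoipuo/ → subwozuzaazoibuo.
Rule 2 (final vowel raising): /o/ is a mid vowel in word-final position, so it raises to [u]. /subwozuzaazoibuo/ → subwozuzaazoibuu.

subwozuzaazoibuu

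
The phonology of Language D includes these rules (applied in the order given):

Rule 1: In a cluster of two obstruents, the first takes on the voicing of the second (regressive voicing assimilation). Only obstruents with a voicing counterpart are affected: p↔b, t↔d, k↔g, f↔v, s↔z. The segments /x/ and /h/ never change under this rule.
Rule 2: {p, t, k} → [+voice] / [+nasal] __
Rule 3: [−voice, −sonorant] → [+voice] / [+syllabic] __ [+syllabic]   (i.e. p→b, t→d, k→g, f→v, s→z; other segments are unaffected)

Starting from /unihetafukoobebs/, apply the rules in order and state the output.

unihedavugoobeps

Rule 1 (regressive voicing assimilation): /b/ precedes the voiceless obstruent /s/, so it devoices to [p] by assimilation. /unihetafukoobebs/ → unihetafukoobeps.
Rule 2 (post-nasal voicing): no segment meets the environment; /unihetafukoobeps/ is unchanged.
Rule 3 (intervocalic voicing): /t/ is a voiceless obstruent between vowels /e/ and /a/, so it voices to [d]. /f/ is a voiceless obstruent between vowels /a/ and /u/, so it voices to [v]. /k/ is a voiceless obstruent between vowels /u/ and /o/, so it voices to [g]. /unihetafukoobeps/ → unihedavugoobeps.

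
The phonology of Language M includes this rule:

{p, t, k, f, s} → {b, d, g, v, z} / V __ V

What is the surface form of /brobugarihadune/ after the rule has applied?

No segment of /brobugarihadune/ meets the structural description of the rule, so the form surfaces unchanged.

brobugarihadune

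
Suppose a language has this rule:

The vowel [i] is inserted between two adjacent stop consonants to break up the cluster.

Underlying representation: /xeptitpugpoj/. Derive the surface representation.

xepititipugipoj

/p/ and /t/ form a stop–stop cluster, so [i] is inserted between them.
/t/ and /p/ form a stop–stop cluster, so [i] is inserted between them.
/g/ and /p/ form a stop–stop cluster, so [i] is inserted between them.
Surface form: [xepititipugipoj].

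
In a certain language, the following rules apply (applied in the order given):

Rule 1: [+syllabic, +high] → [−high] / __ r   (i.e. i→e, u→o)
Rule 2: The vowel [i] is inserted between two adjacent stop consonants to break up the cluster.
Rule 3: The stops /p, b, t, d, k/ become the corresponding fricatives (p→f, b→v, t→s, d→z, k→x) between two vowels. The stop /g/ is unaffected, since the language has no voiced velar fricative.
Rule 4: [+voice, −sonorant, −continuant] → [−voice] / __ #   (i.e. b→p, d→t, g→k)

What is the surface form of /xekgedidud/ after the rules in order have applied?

xexigezizut

Rule 1 (pre-rhotic lowering): no segment meets the environment; /xekgedidud/ is unchanged.
Rule 2 (stop-cluster i-epenthesis): /k/ and /g/ form a stop–stop cluster, so [i] is inserted between them. /xekgedidud/ → xekigedidud.
Rule 3 (intervocalic spirantization): /k/ is a stop between vowels /e/ and /i/, so it spirantizes to the fricative [x]. /d/ is a stop between vowels /e/ and /i/, so it spirantizes to the fricative [z]. /d/ is a stop between vowels /i/ and /u/, so it spirantizes to the fricative [z]. /xekigedidud/ → xexigezizud.
Rule 4 (final devoicing): /d/ is a voiced stop in word-final position, so it devoices to [t]. /xexigezizud/ → xexigezizut.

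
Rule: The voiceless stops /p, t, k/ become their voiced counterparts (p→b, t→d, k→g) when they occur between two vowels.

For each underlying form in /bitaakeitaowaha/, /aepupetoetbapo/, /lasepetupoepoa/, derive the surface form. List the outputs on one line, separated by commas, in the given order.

bidaageidaowaha, aebubedoetbabo, lasebeduboeboa

/bitaakeitaowaha/: /t/ is a voiceless stop between vowels /i/ and /a/, so it voices to [d]. /k/ is a voiceless stop between vowels /a/ and /e/, so it voices to [g]. /t/ is a voiceless stop between vowels /i/ and /a/, so it voices to [d]. → [bidaageidaowaha].
/aepupetoetbapo/: /p/ is a voiceless stop between vowels /e/ and /u/, so it voices to [b]. /p/ is a voiceless stop between vowels /u/ and /e/, so it voices to [b]. /t/ is a voiceless stop between vowels /e/ and /o/, so it voices to [d]. /p/ is a voiceless stop between vowels /a/ and /o/, so it voices to [b]. → [aebubedoetbabo].
/lasepetupoepoa/: /p/ is a voiceless stop between vowels /e/ and /e/, so it voices to [b]. /t/ is a voiceless stop between vowels /e/ and /u/, so it voices to [d]. /p/ is a voiceless stop between vowels /u/ and /o/, so it voices to [b]. /p/ is a voiceless stop between vowels /e/ and /o/, so it voices to [b]. → [lasebeduboeboa].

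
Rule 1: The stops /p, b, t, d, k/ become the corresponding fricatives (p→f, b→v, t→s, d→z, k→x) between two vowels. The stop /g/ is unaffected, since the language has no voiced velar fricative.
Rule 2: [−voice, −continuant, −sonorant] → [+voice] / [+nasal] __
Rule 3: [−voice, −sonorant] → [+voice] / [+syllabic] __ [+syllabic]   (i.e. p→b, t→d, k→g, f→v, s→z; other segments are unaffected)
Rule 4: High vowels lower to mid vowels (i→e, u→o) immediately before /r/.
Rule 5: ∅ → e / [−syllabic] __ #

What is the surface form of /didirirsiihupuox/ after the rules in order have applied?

dizerersiihuvuoxe

Rule 1 (intervocalic spirantization): /d/ is a stop between vowels /i/ and /i/, so it spirantizes to the fricative [z]. /p/ is a stop between vowels /u/ and /u/, so it spirantizes to the fricative [f]. /didirirsiihupuox/ → dizirirsiihufuox.
Rule 2 (post-nasal voicing): no segment meets the environment; /dizirirsiihufuox/ is unchanged.
Rule 3 (intervocalic voicing): /f/ is a voiceless obstruent between vowels /u/ and /u/, so it voices to [v]. /dizirirsiihufuox/ → dizirirsiihuvuox.
Rule 4 (pre-rhotic lowering): /i/ is a high vowel immediately before /r/, so it lowers to [e]. /i/ is a high vowel immediately before /r/, so it lowers to [e]. /dizirirsiihuvuox/ → dizerersiihuvuox.
Rule 5 (final e-epenthesis): the form ends in the consonant /x/, so [e] is inserted word-finally. /dizerersiihuvuox/ → dizerersiihuvuoxe.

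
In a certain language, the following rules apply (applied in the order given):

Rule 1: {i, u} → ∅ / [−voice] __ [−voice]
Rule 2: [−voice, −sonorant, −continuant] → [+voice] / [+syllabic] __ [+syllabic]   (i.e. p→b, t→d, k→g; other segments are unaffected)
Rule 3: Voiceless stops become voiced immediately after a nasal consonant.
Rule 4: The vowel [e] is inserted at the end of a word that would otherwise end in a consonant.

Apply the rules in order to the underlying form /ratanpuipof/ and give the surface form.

Rule 1 (high vowel syncope): no segment meets the environment; /ratanpuipof/ is unchanged.
Rule 2 (intervocalic voicing): /t/ is a voiceless stop between vowels /a/ and /a/, so it voices to [d]. /p/ is a voiceless stop between vowels /i/ and /o/, so it voices to [b]. /ratanpuipof/ → radanpuibof.
Rule 3 (post-nasal voicing): /p/ is a voiceless stop immediately after the nasal /n/, so it voices to [b]. /radanpuibof/ → radanbuibof.
Rule 4 (final e-epenthesis): the form ends in the consonant /f/, so [e] is inserted word-finally. /radanbuibof/ → radanbuibofe.

radanbuibofe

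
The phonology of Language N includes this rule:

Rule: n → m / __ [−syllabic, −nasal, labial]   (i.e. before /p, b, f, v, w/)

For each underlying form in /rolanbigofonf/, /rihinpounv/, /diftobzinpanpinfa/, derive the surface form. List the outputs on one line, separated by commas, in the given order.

rolambigofomf, rihimpoumv, diftobzimpampimfa

/rolanbigofonf/: /n/ precedes the labial consonant /b/, so it assimilates in place to [m]. /n/ precedes the labial consonant /f/, so it assimilates in place to [m]. → [rolambigofomf].
/rihinpounv/: /n/ precedes the labial consonant /p/, so it assimilates in place to [m]. /n/ precedes the labial consonant /v/, so it assimilates in place to [m]. → [rihimpoumv].
/diftobzinpanpinfa/: /n/ precedes the labial consonant /p/, so it assimilates in place to [m]. /n/ precedes the labial consonant /p/, so it assimilates in place to [m]. /n/ precedes the labial consonant /f/, so it assimilates in place to [m]. → [diftobzimpampimfa].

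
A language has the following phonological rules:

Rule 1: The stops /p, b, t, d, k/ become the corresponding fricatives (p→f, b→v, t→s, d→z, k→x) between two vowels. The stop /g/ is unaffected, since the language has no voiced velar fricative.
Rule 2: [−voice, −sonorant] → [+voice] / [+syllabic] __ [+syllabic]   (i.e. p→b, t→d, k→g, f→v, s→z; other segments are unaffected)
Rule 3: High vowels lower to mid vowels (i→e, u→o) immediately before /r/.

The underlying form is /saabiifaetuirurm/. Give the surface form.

saaviivaezuerorm

Rule 1 (intervocalic spirantization): /b/ is a stop between vowels /a/ and /i/, so it spirantizes to the fricative [v]. /t/ is a stop between vowels /e/ and /u/, so it spirantizes to the fricative [s]. /saabiifaetuirurm/ → saaviifaesuirurm.
Rule 2 (intervocalic voicing): /f/ is a voiceless obstruent between vowels /i/ and /a/, so it voices to [v]. /s/ is a voiceless obstruent between vowels /e/ and /u/, so it voices to [z]. /saaviifaesuirurm/ → saaviivaezuirurm.
Rule 3 (pre-rhotic lowering): /i/ is a high vowel immediately before /r/, so it lowers to [e]. /u/ is a high vowel immediately before /r/, so it lowers to [o]. /saaviivaezuirurm/ → saaviivaezuerorm.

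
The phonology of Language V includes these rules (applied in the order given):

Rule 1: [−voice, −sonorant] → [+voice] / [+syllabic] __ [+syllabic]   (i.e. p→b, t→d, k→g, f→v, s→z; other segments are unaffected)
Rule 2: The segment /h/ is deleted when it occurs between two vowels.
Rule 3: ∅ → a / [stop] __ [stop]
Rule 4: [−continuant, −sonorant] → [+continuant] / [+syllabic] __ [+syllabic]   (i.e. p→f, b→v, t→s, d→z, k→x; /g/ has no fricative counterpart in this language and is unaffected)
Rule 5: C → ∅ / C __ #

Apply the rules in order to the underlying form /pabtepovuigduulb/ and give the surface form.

Rule 1 (intervocalic voicing): /p/ is a voiceless obstruent between vowels /e/ and /o/, so it voices to [b]. /pabtepovuigduulb/ → pabtebovuigduulb.
Rule 2 (intervocalic h-deletion): no segment meets the environment; /pabtebovuigduulb/ is unchanged.
Rule 3 (stop-cluster a-epenthesis): /b/ and /t/ form a stop–stop cluster, so [a] is inserted between them. /g/ and /d/ form a stop–stop cluster, so [a] is inserted between them. /pabtebovuigduulb/ → pabatebovuigaduulb.
Rule 4 (intervocalic spirantization): /b/ is a stop between vowels /a/ and /a/, so it spirantizes to the fricative [v]. /t/ is a stop between vowels /a/ and /e/, so it spirantizes to the fricative [s]. /b/ is a stop between vowels /e/ and /o/, so it spirantizes to the fricative [v]. /d/ is a stop between vowels /a/ and /u/, so it spirantizes to the fricative [z]. /pabatebovuigaduulb/ → pavasevovuigazuulb.
Rule 5 (final cluster simplification): /b/ is the second consonant of a word-final cluster /lb/, so it deletes. /pavasevovuigazuulb/ → pavasevovuigazuul.

pavasevovuigazuul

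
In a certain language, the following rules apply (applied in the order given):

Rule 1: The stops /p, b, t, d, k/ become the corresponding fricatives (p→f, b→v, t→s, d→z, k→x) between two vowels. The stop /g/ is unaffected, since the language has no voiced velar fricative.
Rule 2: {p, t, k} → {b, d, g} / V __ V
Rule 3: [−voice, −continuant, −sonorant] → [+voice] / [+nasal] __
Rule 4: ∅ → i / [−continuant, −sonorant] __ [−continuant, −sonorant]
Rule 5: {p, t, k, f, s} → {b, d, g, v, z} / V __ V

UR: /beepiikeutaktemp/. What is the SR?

Rule 1 (intervocalic spirantization): /p/ is a stop between vowels /e/ and /i/, so it spirantizes to the fricative [f]. /k/ is a stop between vowels /i/ and /e/, so it spirantizes to the fricative [x]. /t/ is a stop between vowels /u/ and /a/, so it spirantizes to the fricative [s]. /beepiikeutaktemp/ → beefiixeusaktemp.
Rule 2 (intervocalic voicing): no segment meets the environment; /beefiixeusaktemp/ is unchanged.
Rule 3 (post-nasal voicing): /p/ is a voiceless stop immediately after the nasal /m/, so it voices to [b]. /beefiixeusaktemp/ → beefiixeusaktemb.
Rule 4 (stop-cluster i-epenthesis): /k/ and /t/ form a stop–stop cluster, so [i] is inserted between them. /beefiixeusaktemb/ → beefiixeusakitemb.
Rule 5 (intervocalic voicing): /f/ is a voiceless obstruent between vowels /e/ and /i/, so it voices to [v]. /s/ is a voiceless obstruent between vowels /u/ and /a/, so it voices to [z]. /k/ is a voiceless obstruent between vowels /a/ and /i/, so it voices to [g]. /t/ is a voiceless obstruent between vowels /i/ and /e/, so it voices to [d]. /beefiixeusakitemb/ → beeviixeuzagidemb.

beeviixeuzagidemb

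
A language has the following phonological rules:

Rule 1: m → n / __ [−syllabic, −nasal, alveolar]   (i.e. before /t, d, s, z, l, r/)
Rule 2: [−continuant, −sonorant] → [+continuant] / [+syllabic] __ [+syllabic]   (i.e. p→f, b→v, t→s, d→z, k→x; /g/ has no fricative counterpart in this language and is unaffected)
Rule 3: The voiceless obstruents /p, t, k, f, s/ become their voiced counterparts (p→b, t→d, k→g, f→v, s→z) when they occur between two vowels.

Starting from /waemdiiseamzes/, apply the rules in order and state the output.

Rule 1 (nasal place assimilation): /m/ precedes the alveolar consonant /d/, so it assimilates in place to [n]. /m/ precedes the alveolar consonant /z/, so it assimilates in place to [n]. /waemdiiseamzes/ → waendiiseanzes.
Rule 2 (intervocalic spirantization): no segment meets the environment; /waendiiseanzes/ is unchanged.
Rule 3 (intervocalic voicing): /s/ is a voiceless obstruent between vowels /i/ and /e/, so it voices to [z]. /waendiiseanzes/ → waendiizeanzes.

waendiizeanzes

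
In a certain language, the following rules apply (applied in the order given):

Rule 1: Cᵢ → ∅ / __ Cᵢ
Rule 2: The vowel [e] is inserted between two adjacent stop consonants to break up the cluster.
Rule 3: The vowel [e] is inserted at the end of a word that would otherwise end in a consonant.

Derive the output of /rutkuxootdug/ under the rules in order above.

rutekuxooteduge

Rule 1 (degemination): no segment meets the environment; /rutkuxootdug/ is unchanged.
Rule 2 (stop-cluster e-epenthesis): /t/ and /k/ form a stop–stop cluster, so [e] is inserted between them. /t/ and /d/ form a stop–stop cluster, so [e] is inserted between them. /rutkuxootdug/ → rutekuxootedug.
Rule 3 (final e-epenthesis): the form ends in the consonant /g/, so [e] is inserted word-finally. /rutekuxootedug/ → rutekuxooteduge.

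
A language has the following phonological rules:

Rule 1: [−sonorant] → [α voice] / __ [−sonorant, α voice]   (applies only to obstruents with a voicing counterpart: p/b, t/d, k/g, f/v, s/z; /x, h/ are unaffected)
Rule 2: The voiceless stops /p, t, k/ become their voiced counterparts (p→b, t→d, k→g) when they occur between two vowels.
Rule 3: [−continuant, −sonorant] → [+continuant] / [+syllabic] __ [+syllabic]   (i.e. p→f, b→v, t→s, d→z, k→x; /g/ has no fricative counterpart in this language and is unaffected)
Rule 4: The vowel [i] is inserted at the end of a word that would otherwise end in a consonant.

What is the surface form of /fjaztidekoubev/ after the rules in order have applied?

Rule 1 (regressive voicing assimilation): /z/ precedes the voiceless obstruent /t/, so it devoices to [s] by assimilation. /fjaztidekoubev/ → fjastidekoubev.
Rule 2 (intervocalic voicing): /k/ is a voiceless stop between vowels /e/ and /o/, so it voices to [g]. /fjastidekoubev/ → fjastidegoubev.
Rule 3 (intervocalic spirantization): /d/ is a stop between vowels /i/ and /e/, so it spirantizes to the fricative [z]. /b/ is a stop between vowels /u/ and /e/, so it spirantizes to the fricative [v]. /fjastidegoubev/ → fjastizegouvev.
Rule 4 (final i-epenthesis): the form ends in the consonant /v/, so [i] is inserted word-finally. /fjastizegouvev/ → fjastizegouvevi.

fjastizegouvevi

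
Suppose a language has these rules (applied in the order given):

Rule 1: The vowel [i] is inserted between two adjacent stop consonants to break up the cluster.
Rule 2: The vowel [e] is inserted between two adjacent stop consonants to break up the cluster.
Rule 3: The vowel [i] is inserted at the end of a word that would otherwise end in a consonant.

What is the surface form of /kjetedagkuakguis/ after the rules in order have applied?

kjetedagikuakiguisi

Rule 1 (stop-cluster i-epenthesis): /g/ and /k/ form a stop–stop cluster, so [i] is inserted between them. /k/ and /g/ form a stop–stop cluster, so [i] is inserted between them. /kjetedagkuakguis/ → kjetedagikuakiguis.
Rule 2 (stop-cluster e-epenthesis): no segment meets the environment; /kjetedagikuakiguis/ is unchanged.
Rule 3 (final i-epenthesis): the form ends in the consonant /s/, so [i] is inserted word-finally. /kjetedagikuakiguis/ → kjetedagikuakiguisi.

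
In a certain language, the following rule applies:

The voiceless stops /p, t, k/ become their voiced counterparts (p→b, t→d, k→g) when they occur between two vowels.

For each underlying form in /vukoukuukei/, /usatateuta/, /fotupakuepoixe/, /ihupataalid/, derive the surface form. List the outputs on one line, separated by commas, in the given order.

/vukoukuukei/: /k/ is a voiceless stop between vowels /u/ and /o/, so it voices to [g]. /k/ is a voiceless stop between vowels /u/ and /u/, so it voices to [g]. /k/ is a voiceless stop between vowels /u/ and /e/, so it voices to [g]. → [vugouguugei].
/usatateuta/: /t/ is a voiceless stop between vowels /a/ and /a/, so it voices to [d]. /t/ is a voiceless stop between vowels /a/ and /e/, so it voices to [d]. /t/ is a voiceless stop between vowels /u/ and /a/, so it voices to [d]. → [usadadeuda].
/fotupakuepoixe/: /t/ is a voiceless stop between vowels /o/ and /u/, so it voices to [d]. /p/ is a voiceless stop between vowels /u/ and /a/, so it voices to [b]. /k/ is a voiceless stop between vowels /a/ and /u/, so it voices to [g]. /p/ is a voiceless stop between vowels /e/ and /o/, so it voices to [b]. → [fodubagueboixe].
/ihupataalid/: /p/ is a voiceless stop between vowels /u/ and /a/, so it voices to [b]. /t/ is a voiceless stop between vowels /a/ and /a/, so it voices to [d]. → [ihubadaalid].

vugouguugei, usadadeuda, fodubagueboixe, ihubadaalid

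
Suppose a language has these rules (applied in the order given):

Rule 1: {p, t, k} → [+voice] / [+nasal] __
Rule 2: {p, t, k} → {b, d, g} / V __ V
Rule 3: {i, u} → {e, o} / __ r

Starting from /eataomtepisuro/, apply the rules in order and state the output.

Rule 1 (post-nasal voicing): /t/ is a voiceless stop immediately after the nasal /m/, so it voices to [d]. /eataomtepisuro/ → eataomdepisuro.
Rule 2 (intervocalic voicing): /t/ is a voiceless stop between vowels /a/ and /a/, so it voices to [d]. /p/ is a voiceless stop between vowels /e/ and /i/, so it voices to [b]. /eataomdepisuro/ → eadaomdebisuro.
Rule 3 (pre-rhotic lowering): /u/ is a high vowel immediately before /r/, so it lowers to [o]. /eadaomdebisuro/ → eadaomdebisoro.

eadaomdebisoro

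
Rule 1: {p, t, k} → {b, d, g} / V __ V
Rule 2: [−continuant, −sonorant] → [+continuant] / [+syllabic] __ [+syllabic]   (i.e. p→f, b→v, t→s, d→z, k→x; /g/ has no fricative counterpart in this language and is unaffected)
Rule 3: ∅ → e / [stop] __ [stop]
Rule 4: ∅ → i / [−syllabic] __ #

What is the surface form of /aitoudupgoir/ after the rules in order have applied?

Rule 1 (intervocalic voicing): /t/ is a voiceless stop between vowels /i/ and /o/, so it voices to [d]. /aitoudupgoir/ → aidoudupgoir.
Rule 2 (intervocalic spirantization): /d/ is a stop between vowels /i/ and /o/, so it spirantizes to the fricative [z]. /d/ is a stop between vowels /u/ and /u/, so it spirantizes to the fricative [z]. /aidoudupgoir/ → aizouzupgoir.
Rule 3 (stop-cluster e-epenthesis): /p/ and /g/ form a stop–stop cluster, so [e] is inserted between them. /aizouzupgoir/ → aizouzupegoir.
Rule 4 (final i-epenthesis): the form ends in the consonant /r/, so [i] is inserted word-finally. /aizouzupegoir/ → aizouzupegoiri.

aizouzupegoiri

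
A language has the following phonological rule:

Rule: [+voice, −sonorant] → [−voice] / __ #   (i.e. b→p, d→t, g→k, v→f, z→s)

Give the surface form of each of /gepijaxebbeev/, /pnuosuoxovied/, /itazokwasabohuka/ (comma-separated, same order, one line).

gepijaxebbeef, pnuosuoxoviet, itazokwasabohuka

/gepijaxebbeev/: /v/ is a voiced obstruent in word-final position, so it devoices to [f]. → [gepijaxebbeef].
/pnuosuoxovied/: /d/ is a voiced obstruent in word-final position, so it devoices to [t]. → [pnuosuoxoviet].
/itazokwasabohuka/: the rule's environment is not met; surfaces unchanged as [itazokwasabohuka].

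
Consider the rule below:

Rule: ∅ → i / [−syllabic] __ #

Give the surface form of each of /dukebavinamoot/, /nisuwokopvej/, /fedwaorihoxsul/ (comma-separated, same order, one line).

/dukebavinamoot/: the form ends in the consonant /t/, so [i] is inserted word-finally. → [dukebavinamooti].
/nisuwokopvej/: the form ends in the consonant /j/, so [i] is inserted word-finally. → [nisuwokopveji].
/fedwaorihoxsul/: the form ends in the consonant /l/, so [i] is inserted word-finally. → [fedwaorihoxsuli].

dukebavinamooti, nisuwokopveji, fedwaorihoxsuli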